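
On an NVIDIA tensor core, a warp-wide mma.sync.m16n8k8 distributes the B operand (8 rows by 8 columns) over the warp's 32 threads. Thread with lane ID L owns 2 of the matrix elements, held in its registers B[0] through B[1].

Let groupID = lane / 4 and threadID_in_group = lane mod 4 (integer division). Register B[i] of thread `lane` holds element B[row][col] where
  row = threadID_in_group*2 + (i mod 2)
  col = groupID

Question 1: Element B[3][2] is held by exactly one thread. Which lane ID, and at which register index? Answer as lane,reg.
c:2=>grp=2  r:3=>tig=1,lo=1
L=2*4+1=9  i=1=1

9,1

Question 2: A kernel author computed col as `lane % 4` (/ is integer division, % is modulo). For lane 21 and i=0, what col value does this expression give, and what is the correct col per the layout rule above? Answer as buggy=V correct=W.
buggy=1 correct=5

`lane % 4`[21,0]->1
lane 21: gid=5 (21/4), tid=1 (21%4)
i=0: r=1*2+0=2, c=gid=5
col: 1 vs 5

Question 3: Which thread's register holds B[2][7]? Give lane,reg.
c: 7->gid=7  r: 2->tid=1,i&1=0
L=7*4+1=29  i=0=0

29,0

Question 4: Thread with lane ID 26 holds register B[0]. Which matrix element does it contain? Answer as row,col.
lane 26: g=6 (26/4), t=2 (26%4)
i=0: r=2*2+0=4, c=g=6

4,6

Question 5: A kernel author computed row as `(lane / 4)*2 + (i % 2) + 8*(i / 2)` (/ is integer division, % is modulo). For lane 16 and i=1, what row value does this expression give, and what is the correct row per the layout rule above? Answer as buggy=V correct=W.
buggy=9 correct=1

`(lane / 4)*2 + (i % 2) + 8*(i / 2)`[16,1]->9
lane 16->16/4=4, 16 mod 4=0
i=1  r:2·0+1->1  c:4
row: 9 vs 1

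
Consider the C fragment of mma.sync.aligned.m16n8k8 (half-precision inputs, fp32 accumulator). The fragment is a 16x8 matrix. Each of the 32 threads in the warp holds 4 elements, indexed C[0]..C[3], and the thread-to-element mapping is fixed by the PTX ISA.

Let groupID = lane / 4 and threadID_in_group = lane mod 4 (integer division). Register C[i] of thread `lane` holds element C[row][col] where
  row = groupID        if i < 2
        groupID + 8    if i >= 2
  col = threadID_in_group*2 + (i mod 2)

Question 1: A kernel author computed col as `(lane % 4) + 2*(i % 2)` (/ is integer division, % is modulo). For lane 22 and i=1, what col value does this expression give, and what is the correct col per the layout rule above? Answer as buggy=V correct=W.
buggy=4 correct=5

`(lane % 4) + 2*(i % 2)`[22,1]→4
22: G=5,T=2
[1] (5+0,2*2+1) = (5,5)
col: 4 vs 5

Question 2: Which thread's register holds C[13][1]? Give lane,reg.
20,3

r:13=>grp=5,rB=1  c:1=>tig=0,lo=1
L=5*4+0=20  i=1*2+1=3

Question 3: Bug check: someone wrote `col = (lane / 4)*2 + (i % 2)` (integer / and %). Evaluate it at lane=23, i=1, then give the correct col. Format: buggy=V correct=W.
`(lane / 4)*2 + (i % 2)`[23,1]→11
lane 23: G=5 (23/4), T=3 (23%4)
i=1: r=5+0=5, c=3*2+1=7
col: 11 vs 7

buggy=11 correct=7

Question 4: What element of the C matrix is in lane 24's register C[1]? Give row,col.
L=24->g=24>>2=6, t=24&3=0
[1]->row 6+0=6  col 0·2+1=1

6,1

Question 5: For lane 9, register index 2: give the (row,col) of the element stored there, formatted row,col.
10,2

lane 9: gr=2 (9/4), th=1 (9%4)
i=2: r=2+8=10, c=1*2+0=2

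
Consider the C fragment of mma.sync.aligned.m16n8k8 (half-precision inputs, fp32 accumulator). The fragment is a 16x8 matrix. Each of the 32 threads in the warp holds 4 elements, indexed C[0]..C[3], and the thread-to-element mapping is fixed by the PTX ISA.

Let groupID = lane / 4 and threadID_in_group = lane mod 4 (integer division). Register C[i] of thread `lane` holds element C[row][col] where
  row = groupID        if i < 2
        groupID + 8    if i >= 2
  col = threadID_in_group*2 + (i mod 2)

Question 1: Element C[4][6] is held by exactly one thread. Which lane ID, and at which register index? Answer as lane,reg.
r=4->g=4,rb=0  c=6->t=3,b0=0
L=4*4+3=19  i=0*2+0=0

19,0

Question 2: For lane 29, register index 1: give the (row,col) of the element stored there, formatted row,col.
lane 29=>29/4=7, 29 mod 4=1
i=1  r:7+0=>7  c:2·1+1=>3

7,3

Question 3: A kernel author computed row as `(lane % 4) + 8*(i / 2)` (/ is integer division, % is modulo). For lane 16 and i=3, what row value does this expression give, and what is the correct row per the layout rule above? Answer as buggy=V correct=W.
buggy=8 correct=12

`(lane % 4) + 8*(i / 2)`[16,3]→8
16: G=4,T=0
[3] (4+8,0*2+1) = (12,1)
row: 8 vs 12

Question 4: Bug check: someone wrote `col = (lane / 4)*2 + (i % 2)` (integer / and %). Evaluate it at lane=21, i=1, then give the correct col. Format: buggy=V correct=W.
`(lane / 4)*2 + (i % 2)`[21,1]⇒11
L=21⇒gr=21>>2=5, th=21&3=1
[1]⇒row 5+0=5  col 1·2+1=3
col: 11 vs 3

buggy=11 correct=3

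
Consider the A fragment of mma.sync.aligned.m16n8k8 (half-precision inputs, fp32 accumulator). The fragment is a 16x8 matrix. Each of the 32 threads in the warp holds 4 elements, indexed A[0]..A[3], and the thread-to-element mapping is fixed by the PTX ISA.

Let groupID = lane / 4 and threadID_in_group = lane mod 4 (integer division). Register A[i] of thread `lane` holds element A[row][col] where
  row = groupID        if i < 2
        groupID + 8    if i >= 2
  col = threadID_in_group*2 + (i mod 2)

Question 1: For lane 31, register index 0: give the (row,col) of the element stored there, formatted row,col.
7,6

L=31⇒gr=31>>2=7, th=31&3=3
[0]⇒row 7+0=7  col 3·2+0=6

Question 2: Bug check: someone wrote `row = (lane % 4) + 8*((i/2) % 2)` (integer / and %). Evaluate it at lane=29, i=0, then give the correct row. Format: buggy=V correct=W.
`(lane % 4) + 8*((i/2) % 2)`[29,0]=>1
lane 29=>29/4=7, 29 mod 4=1
i=0  r:7+0=>7  c:2·1+0=>2
row: 1 vs 7

buggy=1 correct=7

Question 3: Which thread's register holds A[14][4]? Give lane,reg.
r:14=>grp=6,rB=1  c:4=>tig=2,lo=0
L=6*4+2=26  i=1*2+0=2

26,2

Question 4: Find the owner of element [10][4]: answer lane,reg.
10,2

r:10=>grp=2,rB=1  c:4=>tig=2,lo=0
L=2*4+2=10  i=1*2+0=2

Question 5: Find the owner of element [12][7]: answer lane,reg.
r=12->g=4,rb=1  c=7->t=3,b0=1
L=4*4+3=19  i=1*2+1=3

19,3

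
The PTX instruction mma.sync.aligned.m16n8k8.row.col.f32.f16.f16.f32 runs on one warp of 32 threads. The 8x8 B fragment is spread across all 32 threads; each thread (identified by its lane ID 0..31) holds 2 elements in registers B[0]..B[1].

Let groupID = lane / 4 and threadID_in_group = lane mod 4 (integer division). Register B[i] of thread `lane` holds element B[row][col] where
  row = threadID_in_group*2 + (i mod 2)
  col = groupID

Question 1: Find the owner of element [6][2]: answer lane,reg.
11,0

c=2⇒gr=2  r=6⇒th=3,odd=0
L=2*4+3=11  i=0=0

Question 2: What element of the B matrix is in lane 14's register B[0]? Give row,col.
4,3

lane 14->14/4=3, 14 mod 4=2
i=0  r:2·2+0->4  c:3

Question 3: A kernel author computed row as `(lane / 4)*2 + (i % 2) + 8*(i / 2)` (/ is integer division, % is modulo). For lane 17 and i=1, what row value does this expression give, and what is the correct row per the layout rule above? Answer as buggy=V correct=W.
buggy=9 correct=3

`(lane / 4)*2 + (i % 2) + 8*(i / 2)`[17,1]→9
L=17→G=17>>2=4, T=17&3=1
[1]→row 1·2+1=3  col G=4
row: 9 vs 3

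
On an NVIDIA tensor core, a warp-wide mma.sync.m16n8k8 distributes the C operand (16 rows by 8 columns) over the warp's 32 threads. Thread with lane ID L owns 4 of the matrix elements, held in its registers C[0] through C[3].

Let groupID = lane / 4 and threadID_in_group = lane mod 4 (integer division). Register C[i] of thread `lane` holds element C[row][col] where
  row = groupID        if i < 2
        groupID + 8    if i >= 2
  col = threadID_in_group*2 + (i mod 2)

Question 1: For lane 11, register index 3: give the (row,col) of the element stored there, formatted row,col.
10,7

lane 11: gr=2 (11/4), th=3 (11%4)
i=3: r=2+8=10, c=3*2+1=7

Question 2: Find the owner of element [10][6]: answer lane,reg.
11,2

r=10→G=2,rhi=1  c=6→T=3,p=0
L=2*4+3=11  i=1*2+0=2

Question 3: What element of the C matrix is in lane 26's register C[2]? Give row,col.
14,4

lane 26→26/4=6, 26 mod 4=2
i=2  r:6+8→14  c:2·2+0→4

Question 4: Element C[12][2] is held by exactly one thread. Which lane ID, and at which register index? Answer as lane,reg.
17,2

r:12=>grp=4,rB=1  c:2=>tig=1,lo=0
L=4*4+1=17  i=1*2+0=2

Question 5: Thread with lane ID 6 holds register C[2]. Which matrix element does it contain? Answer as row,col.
9,4

lane 6: G=1 (6/4), T=2 (6%4)
i=2: r=1+8=9, c=2*2+0=4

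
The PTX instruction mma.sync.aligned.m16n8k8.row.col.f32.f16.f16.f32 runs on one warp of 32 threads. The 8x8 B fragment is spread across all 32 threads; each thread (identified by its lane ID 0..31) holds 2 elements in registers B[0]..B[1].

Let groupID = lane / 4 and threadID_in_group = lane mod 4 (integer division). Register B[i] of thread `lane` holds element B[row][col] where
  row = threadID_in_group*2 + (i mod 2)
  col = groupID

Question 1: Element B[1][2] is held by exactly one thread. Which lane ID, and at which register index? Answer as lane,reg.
8,1

c=2->g=2  r=1->t=0,b0=1
L=2*4+0=8  i=1=1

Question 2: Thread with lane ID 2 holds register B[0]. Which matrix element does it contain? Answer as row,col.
L=2->g=2>>2=0, t=2&3=2
[0]->row 2·2+0=4  col g=0

4,0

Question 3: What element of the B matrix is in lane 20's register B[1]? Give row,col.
1,5

lane 20->20/4=5, 20 mod 4=0
i=1  r:2·0+1->1  c:5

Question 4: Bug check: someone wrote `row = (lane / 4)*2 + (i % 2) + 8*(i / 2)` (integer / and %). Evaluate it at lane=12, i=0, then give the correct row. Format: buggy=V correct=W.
`(lane / 4)*2 + (i % 2) + 8*(i / 2)`[12,0]->6
lane 12->12/4=3, 12 mod 4=0
i=0  r:2·0+0->0  c:3
row: 6 vs 0

buggy=6 correct=0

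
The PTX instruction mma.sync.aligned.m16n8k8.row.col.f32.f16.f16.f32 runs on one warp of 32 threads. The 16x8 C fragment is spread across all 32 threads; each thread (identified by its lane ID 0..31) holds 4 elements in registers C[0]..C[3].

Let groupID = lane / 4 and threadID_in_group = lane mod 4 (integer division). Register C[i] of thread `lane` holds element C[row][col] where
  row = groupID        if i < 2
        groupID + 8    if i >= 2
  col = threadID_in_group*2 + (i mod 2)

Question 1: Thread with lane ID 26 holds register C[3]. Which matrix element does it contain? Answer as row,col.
26: gr=6,th=2
[3] (6+8,2*2+1) = (14,5)

14,5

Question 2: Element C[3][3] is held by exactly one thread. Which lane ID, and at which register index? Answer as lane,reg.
13,1

r:3=>grp=3,rB=0  c:3=>tig=1,lo=1
L=3*4+1=13  i=0*2+1=1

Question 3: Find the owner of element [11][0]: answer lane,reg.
12,2

r: 11->gid=3,r8=1  c: 0->tid=0,i&1=0
L=3*4+0=12  i=1*2+0=2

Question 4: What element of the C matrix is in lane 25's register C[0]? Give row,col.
lane 25->25/4=6, 25 mod 4=1
i=0  r:6+0->6  c:2·1+0->2

6,2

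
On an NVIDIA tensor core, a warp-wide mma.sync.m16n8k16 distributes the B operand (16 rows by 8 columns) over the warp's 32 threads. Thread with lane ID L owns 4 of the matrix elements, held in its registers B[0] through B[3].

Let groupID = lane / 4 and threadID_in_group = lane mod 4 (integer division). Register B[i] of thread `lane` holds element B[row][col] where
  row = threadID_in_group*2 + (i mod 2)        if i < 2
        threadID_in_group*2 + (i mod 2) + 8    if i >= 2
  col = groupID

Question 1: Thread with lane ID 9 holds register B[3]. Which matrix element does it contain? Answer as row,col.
11,2

9: gid=2,tid=1
[3] (1*2+1+8,2) = (11,2)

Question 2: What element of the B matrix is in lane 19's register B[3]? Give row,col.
L=19⇒gr=19>>2=4, th=19&3=3
[3]⇒row 3·2+1+8=15  col gr=4

15,4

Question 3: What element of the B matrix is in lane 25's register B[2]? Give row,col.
lane 25: gr=6 (25/4), th=1 (25%4)
i=2: r=1*2+0+8=10, c=gr=6

10,6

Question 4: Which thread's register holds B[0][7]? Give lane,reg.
c=7⇒gr=7  r=0⇒Rb=0,th=0,odd=0
L=7*4+0=28  i=0*2+0=0

28,0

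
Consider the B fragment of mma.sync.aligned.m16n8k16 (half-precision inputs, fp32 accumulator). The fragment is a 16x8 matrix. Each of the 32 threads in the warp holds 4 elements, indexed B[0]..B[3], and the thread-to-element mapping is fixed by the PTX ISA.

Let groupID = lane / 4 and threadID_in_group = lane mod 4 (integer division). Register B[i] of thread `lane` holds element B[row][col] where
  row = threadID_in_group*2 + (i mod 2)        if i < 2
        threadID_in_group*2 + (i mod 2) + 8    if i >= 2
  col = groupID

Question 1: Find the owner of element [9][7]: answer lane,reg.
c:7=>grp=7  r:9=>rB=1,tig=0,lo=1
L=7*4+0=28  i=1*2+1=3

28,3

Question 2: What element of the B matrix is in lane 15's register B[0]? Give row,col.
6,3

lane 15=>15/4=3, 15 mod 4=3
i=0  r:2·3+0+0=>6  c:3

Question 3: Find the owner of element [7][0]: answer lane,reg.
c=0⇒gr=0  r=7⇒Rb=0,th=3,odd=1
L=0*4+3=3  i=0*2+1=1

3,1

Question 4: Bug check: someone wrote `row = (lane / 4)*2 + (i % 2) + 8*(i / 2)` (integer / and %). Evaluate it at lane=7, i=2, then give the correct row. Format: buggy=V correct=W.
buggy=10 correct=14

`(lane / 4)*2 + (i % 2) + 8*(i / 2)`[7,2]->10
lane 7->7/4=1, 7 mod 4=3
i=2  r:2·3+0+8->14  c:1
row: 10 vs 14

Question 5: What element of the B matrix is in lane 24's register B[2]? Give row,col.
8,6

L=24->gid=24>>2=6, tid=24&3=0
[2]->row 0·2+0+8=8  col gid=6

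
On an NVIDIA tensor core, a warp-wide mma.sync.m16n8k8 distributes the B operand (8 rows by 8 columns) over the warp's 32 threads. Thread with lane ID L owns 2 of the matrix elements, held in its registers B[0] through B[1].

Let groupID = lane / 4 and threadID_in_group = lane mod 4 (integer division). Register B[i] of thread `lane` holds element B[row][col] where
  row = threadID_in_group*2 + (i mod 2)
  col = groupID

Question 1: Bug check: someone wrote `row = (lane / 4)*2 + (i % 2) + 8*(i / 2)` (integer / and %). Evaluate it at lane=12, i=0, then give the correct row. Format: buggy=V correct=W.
buggy=6 correct=0

`(lane / 4)*2 + (i % 2) + 8*(i / 2)`[12,0]→6
lane 12→12/4=3, 12 mod 4=0
i=0  r:2·0+0→0  c:3
row: 6 vs 0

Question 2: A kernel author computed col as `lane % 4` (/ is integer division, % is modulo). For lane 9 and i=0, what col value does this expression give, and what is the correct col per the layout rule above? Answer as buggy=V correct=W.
`lane % 4`[9,0]->1
lane 9: gid=2 (9/4), tid=1 (9%4)
i=0: r=1*2+0=2, c=gid=2
col: 1 vs 2

buggy=1 correct=2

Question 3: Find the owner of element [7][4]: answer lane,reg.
c=4⇒gr=4  r=7⇒th=3,odd=1
L=4*4+3=19  i=1=1

19,1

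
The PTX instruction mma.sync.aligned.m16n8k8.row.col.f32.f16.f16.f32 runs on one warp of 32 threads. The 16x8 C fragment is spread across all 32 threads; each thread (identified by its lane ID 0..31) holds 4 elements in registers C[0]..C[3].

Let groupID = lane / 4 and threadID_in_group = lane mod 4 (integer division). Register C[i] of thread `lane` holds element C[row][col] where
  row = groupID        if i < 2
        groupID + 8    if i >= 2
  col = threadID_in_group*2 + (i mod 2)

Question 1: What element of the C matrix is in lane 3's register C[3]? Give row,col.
lane 3: gr=0 (3/4), th=3 (3%4)
i=3: r=0+8=8, c=3*2+1=7

8,7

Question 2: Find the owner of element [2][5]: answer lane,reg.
10,1

r=2⇒gr=2,Rb=0  c=5⇒th=2,odd=1
L=2*4+2=10  i=0*2+1=1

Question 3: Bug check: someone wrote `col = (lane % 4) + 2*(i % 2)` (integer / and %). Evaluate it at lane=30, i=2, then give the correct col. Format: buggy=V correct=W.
buggy=2 correct=4

`(lane % 4) + 2*(i % 2)`[30,2]→2
lane 30→30/4=7, 30 mod 4=2
i=2  r:7+8→15  c:2·2+0→4
col: 2 vs 4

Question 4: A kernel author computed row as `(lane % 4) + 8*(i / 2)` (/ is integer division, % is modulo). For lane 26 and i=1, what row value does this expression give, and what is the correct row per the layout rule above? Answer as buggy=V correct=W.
`(lane % 4) + 8*(i / 2)`[26,1]->2
26: g=6,t=2
[1] (6+0,2*2+1) = (6,5)
row: 2 vs 6

buggy=2 correct=6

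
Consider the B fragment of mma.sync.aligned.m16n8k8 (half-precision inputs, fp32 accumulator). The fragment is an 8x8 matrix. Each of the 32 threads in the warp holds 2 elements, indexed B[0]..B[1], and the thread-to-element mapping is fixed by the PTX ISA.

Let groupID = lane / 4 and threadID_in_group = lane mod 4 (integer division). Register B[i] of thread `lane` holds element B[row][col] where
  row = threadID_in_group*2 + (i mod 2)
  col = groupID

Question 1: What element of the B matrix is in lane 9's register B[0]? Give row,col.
2,2

lane 9: G=2 (9/4), T=1 (9%4)
i=0: r=1*2+0=2, c=G=2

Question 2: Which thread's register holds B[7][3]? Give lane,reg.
15,1

c=3⇒gr=3  r=7⇒th=3,odd=1
L=3*4+3=15  i=1=1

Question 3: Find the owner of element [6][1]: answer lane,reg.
7,0

c: 1->gid=1  r: 6->tid=3,i&1=0
L=1*4+3=7  i=0=0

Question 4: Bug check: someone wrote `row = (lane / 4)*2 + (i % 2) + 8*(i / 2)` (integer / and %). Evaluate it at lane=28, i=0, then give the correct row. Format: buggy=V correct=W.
`(lane / 4)*2 + (i % 2) + 8*(i / 2)`[28,0]->14
L=28->g=28>>2=7, t=28&3=0
[0]->row 0·2+0=0  col g=7
row: 14 vs 0

buggy=14 correct=0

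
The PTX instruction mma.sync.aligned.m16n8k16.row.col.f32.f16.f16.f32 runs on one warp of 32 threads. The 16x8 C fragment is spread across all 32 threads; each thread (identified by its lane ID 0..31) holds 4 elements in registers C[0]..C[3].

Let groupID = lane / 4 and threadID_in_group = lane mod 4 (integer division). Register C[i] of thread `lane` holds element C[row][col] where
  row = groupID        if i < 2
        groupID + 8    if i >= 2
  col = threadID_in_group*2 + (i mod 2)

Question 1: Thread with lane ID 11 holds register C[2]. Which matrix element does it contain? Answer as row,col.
L=11->g=11>>2=2, t=11&3=3
[2]->row 2+8=10  col 3·2+0=6

10,6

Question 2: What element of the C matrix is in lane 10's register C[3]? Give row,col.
10,5

L=10⇒gr=10>>2=2, th=10&3=2
[3]⇒row 2+8=10  col 2·2+1=5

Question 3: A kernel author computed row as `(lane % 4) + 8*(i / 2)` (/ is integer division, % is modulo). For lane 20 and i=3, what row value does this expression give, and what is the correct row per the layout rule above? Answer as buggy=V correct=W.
`(lane % 4) + 8*(i / 2)`[20,3]→8
20: G=5,T=0
[3] (5+8,0*2+1) = (13,1)
row: 8 vs 13

buggy=8 correct=13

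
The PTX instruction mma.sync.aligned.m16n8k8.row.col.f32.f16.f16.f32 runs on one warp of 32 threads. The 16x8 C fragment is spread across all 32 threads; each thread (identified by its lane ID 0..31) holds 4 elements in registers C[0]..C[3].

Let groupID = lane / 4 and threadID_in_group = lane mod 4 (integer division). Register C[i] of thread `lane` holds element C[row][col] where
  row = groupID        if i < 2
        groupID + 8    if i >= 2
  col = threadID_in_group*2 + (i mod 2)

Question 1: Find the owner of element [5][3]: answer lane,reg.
21,1

r=5⇒gr=5,Rb=0  c=3⇒th=1,odd=1
L=5*4+1=21  i=0*2+1=1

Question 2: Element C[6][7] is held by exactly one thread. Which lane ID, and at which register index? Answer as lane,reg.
r=6⇒gr=6,Rb=0  c=7⇒th=3,odd=1
L=6*4+3=27  i=0*2+1=1

27,1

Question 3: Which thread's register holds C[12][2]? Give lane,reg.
r=12→G=4,rhi=1  c=2→T=1,p=0
L=4*4+1=17  i=1*2+0=2

17,2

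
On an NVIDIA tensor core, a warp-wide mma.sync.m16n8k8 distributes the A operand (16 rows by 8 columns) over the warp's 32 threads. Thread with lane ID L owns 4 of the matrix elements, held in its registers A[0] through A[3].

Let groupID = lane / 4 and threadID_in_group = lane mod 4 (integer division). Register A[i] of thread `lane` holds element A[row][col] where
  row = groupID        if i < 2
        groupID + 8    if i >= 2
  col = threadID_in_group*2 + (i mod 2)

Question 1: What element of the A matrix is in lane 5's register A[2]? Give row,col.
L=5→G=5>>2=1, T=5&3=1
[2]→row 1+8=9  col 1·2+0=2

9,2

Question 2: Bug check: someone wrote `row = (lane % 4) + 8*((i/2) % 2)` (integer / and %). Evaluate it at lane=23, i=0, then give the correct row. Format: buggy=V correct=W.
`(lane % 4) + 8*((i/2) % 2)`[23,0]=>3
L=23=>grp=23>>2=5, tig=23&3=3
[0]=>row 5+0=5  col 3·2+0=6
row: 3 vs 5

buggy=3 correct=5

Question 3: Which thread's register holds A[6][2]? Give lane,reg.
25,0

r:6=>grp=6,rB=0  c:2=>tig=1,lo=0
L=6*4+1=25  i=0*2+0=0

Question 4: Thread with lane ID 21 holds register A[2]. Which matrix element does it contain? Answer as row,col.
21: gr=5,th=1
[2] (5+8,1*2+0) = (13,2)

13,2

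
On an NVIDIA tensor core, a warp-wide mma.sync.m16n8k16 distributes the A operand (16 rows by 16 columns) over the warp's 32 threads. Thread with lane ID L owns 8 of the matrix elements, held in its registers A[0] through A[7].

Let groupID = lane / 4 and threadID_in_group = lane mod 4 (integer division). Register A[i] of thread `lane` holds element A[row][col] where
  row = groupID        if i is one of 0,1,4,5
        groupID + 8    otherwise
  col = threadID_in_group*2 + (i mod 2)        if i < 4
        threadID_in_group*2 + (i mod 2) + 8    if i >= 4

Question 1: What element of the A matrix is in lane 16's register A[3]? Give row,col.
lane 16: g=4 (16/4), t=0 (16%4)
i=3: r=4+8=12, c=0*2+1+0=1

12,1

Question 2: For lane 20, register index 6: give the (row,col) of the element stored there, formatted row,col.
13,8

lane 20: G=5 (20/4), T=0 (20%4)
i=6: r=5+8=13, c=0*2+0+8=8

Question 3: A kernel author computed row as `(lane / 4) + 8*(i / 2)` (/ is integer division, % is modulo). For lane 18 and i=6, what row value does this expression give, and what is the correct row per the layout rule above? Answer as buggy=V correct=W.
`(lane / 4) + 8*(i / 2)`[18,6]=>28
18: grp=4,tig=2
[6] (4+8,2*2+0+8) = (12,12)
row: 28 vs 12

buggy=28 correct=12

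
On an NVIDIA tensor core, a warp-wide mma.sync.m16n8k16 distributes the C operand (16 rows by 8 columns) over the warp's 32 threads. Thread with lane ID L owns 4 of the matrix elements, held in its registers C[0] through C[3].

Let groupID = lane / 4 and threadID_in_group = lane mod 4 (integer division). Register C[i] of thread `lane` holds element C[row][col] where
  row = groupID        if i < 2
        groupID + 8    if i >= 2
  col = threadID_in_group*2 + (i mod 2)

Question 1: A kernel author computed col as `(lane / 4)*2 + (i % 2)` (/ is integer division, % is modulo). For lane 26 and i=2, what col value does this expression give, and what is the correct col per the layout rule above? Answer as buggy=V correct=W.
`(lane / 4)*2 + (i % 2)`[26,2]->12
lane 26->26/4=6, 26 mod 4=2
i=2  r:6+8->14  c:2·2+0->4
col: 12 vs 4

buggy=12 correct=4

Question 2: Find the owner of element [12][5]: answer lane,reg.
18,3

r=12→G=4,rhi=1  c=5→T=2,p=1
L=4*4+2=18  i=1*2+1=3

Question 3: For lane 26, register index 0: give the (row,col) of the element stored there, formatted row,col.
6,4

lane 26: grp=6 (26/4), tig=2 (26%4)
i=0: r=6+0=6, c=2*2+0=4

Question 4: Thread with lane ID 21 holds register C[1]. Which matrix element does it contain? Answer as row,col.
lane 21: g=5 (21/4), t=1 (21%4)
i=1: r=5+0=5, c=1*2+1=3

5,3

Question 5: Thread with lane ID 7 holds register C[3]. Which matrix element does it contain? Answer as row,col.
9,7

L=7->g=7>>2=1, t=7&3=3
[3]->row 1+8=9  col 3·2+1=7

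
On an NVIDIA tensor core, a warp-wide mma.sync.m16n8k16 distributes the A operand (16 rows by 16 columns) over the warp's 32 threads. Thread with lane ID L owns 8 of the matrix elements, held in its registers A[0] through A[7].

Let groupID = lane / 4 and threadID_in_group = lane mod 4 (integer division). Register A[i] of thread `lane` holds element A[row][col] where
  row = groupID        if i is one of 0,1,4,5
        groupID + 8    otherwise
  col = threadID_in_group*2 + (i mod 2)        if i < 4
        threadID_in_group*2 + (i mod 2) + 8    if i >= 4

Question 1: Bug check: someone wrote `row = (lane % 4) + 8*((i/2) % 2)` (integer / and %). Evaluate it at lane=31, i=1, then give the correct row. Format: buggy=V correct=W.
`(lane % 4) + 8*((i/2) % 2)`[31,1]→3
lane 31→31/4=7, 31 mod 4=3
i=1  r:7+0→7  c:2·3+1+0→7
row: 3 vs 7

buggy=3 correct=7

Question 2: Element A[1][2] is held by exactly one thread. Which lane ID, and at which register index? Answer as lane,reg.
5,0

r=1⇒gr=1,Rb=0  c=2⇒Cb=0,th=1,odd=0
L=1*4+1=5  i=0*4+0*2+0=0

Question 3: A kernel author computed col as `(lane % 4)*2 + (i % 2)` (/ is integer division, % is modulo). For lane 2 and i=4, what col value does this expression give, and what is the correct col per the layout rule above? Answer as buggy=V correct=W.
buggy=4 correct=12

`(lane % 4)*2 + (i % 2)`[2,4]⇒4
lane 2: gr=0 (2/4), th=2 (2%4)
i=4: r=0+0=0, c=2*2+0+8=12
col: 4 vs 12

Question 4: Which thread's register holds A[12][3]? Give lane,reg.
17,3

r: 12->gid=4,r8=1  c: 3->c8=0,tid=1,i&1=1
L=4*4+1=17  i=0*4+1*2+1=3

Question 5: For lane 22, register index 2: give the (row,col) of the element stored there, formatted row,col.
13,4

lane 22⇒22/4=5, 22 mod 4=2
i=2  r:5+8⇒13  c:2·2+0+0⇒4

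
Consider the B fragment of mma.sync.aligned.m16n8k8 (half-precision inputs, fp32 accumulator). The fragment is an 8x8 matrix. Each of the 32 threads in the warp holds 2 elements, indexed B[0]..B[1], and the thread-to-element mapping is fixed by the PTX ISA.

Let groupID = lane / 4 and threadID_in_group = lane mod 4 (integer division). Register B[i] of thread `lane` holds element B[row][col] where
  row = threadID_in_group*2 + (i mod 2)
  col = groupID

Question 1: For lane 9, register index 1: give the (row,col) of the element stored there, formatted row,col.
3,2

L=9->gid=9>>2=2, tid=9&3=1
[1]->row 1·2+1=3  col gid=2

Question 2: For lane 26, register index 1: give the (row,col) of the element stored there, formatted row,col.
lane 26->26/4=6, 26 mod 4=2
i=1  r:2·2+1->5  c:6

5,6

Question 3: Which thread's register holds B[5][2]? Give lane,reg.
c=2→G=2  r=5→T=2,p=1
L=2*4+2=10  i=1=1

10,1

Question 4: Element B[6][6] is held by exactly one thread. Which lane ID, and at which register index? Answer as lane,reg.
27,0

c: 6->gid=6  r: 6->tid=3,i&1=0
L=6*4+3=27  i=0=0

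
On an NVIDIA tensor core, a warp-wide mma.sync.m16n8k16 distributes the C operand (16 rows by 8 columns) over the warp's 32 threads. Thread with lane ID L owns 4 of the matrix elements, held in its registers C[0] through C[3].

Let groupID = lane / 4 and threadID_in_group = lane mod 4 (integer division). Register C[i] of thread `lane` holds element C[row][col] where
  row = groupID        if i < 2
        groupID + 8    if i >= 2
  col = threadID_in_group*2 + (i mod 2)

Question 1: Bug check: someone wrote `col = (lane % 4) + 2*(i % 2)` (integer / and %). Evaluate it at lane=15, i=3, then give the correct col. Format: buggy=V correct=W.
`(lane % 4) + 2*(i % 2)`[15,3]->5
15: g=3,t=3
[3] (3+8,3*2+1) = (11,7)
col: 5 vs 7

buggy=5 correct=7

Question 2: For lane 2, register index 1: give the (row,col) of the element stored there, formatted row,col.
lane 2⇒2/4=0, 2 mod 4=2
i=1  r:0+0⇒0  c:2·2+1⇒5

0,5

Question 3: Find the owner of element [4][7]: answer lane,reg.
19,1

r=4→G=4,rhi=0  c=7→T=3,p=1
L=4*4+3=19  i=0*2+1=1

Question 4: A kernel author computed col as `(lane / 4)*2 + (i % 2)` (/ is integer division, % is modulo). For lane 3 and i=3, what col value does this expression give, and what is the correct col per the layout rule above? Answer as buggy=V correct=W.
`(lane / 4)*2 + (i % 2)`[3,3]->1
lane 3: gid=0 (3/4), tid=3 (3%4)
i=3: r=0+8=8, c=3*2+1=7
col: 1 vs 7

buggy=1 correct=7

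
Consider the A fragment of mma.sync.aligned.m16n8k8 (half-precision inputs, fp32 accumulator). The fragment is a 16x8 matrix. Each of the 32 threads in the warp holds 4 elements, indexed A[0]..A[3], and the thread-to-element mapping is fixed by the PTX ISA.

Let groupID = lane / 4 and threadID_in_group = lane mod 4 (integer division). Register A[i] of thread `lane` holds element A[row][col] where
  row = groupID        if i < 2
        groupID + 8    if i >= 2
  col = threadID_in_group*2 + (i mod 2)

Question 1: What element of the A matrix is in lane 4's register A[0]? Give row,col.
lane 4->4/4=1, 4 mod 4=0
i=0  r:1+0->1  c:2·0+0->0

1,0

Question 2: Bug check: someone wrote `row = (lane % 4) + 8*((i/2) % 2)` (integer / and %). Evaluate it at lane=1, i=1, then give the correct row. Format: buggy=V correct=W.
`(lane % 4) + 8*((i/2) % 2)`[1,1]->1
1: g=0,t=1
[1] (0+0,1*2+1) = (0,3)
row: 1 vs 0

buggy=1 correct=0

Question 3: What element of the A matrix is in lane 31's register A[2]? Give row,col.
31: gid=7,tid=3
[2] (7+8,3*2+0) = (15,6)

15,6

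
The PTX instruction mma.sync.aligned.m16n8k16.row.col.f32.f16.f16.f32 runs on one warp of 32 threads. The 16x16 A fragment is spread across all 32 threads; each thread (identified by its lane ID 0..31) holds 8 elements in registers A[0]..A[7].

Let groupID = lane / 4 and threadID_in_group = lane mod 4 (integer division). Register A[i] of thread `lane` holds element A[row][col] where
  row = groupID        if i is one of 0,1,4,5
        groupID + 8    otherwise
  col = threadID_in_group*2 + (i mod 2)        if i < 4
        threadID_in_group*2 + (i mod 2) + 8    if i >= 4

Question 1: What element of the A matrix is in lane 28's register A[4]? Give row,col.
lane 28→28/4=7, 28 mod 4=0
i=4  r:7+0→7  c:2·0+0+8→8

7,8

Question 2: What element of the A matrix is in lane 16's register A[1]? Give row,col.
4,1

lane 16->16/4=4, 16 mod 4=0
i=1  r:4+0->4  c:2·0+1+0->1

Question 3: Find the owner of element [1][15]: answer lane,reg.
7,5

r=1⇒gr=1,Rb=0  c=15⇒Cb=1,th=3,odd=1
L=1*4+3=7  i=1*4+0*2+1=5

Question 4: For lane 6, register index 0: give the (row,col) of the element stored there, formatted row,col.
1,4

6: G=1,T=2
[0] (1+0,2*2+0+0) = (1,4)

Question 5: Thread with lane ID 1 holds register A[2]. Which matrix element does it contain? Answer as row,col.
1: gr=0,th=1
[2] (0+8,1*2+0+0) = (8,2)

8,2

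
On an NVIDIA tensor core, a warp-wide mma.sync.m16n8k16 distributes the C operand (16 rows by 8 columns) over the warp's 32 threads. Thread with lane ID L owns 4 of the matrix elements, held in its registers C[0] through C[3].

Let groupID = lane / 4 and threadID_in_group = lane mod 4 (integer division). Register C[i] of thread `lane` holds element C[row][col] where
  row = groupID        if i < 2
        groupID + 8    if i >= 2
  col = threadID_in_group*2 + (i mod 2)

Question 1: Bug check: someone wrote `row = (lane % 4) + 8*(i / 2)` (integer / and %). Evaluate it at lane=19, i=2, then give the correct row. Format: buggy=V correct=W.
buggy=11 correct=12

`(lane % 4) + 8*(i / 2)`[19,2]->11
lane 19->19/4=4, 19 mod 4=3
i=2  r:4+8->12  c:2·3+0->6
row: 11 vs 12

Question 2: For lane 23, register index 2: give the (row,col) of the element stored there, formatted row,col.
L=23->gid=23>>2=5, tid=23&3=3
[2]->row 5+8=13  col 3·2+0=6

13,6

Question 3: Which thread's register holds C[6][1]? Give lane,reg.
r=6→G=6,rhi=0  c=1→T=0,p=1
L=6*4+0=24  i=0*2+1=1

24,1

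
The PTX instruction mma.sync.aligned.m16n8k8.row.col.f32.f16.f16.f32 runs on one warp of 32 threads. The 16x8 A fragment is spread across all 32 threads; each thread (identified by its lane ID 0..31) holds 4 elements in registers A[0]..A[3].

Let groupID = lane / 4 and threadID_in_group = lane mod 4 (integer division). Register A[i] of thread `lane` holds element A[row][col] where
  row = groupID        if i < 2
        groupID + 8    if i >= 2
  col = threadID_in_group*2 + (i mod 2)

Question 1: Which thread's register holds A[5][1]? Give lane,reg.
20,1

r=5⇒gr=5,Rb=0  c=1⇒th=0,odd=1
L=5*4+0=20  i=0*2+1=1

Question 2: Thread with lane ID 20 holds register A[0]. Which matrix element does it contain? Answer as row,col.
5,0

lane 20->20/4=5, 20 mod 4=0
i=0  r:5+0->5  c:2·0+0->0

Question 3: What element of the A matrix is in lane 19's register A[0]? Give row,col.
lane 19→19/4=4, 19 mod 4=3
i=0  r:4+0→4  c:2·3+0→6

4,6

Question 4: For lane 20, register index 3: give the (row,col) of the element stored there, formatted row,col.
lane 20->20/4=5, 20 mod 4=0
i=3  r:5+8->13  c:2·0+1->1

13,1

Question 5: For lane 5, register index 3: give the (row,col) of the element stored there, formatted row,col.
5: G=1,T=1
[3] (1+8,1*2+1) = (9,3)

9,3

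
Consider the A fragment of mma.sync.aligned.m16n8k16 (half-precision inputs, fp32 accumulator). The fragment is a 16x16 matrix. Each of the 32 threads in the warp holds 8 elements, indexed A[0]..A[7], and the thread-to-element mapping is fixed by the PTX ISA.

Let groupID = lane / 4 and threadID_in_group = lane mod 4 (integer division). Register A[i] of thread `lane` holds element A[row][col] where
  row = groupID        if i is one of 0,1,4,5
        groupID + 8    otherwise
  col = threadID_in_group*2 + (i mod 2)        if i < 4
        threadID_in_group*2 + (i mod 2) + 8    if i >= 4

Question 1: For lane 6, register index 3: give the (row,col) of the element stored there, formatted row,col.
9,5

lane 6: g=1 (6/4), t=2 (6%4)
i=3: r=1+8=9, c=2*2+1+0=5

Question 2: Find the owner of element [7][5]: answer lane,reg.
30,1

r: 7->gid=7,r8=0  c: 5->c8=0,tid=2,i&1=1
L=7*4+2=30  i=0*4+0*2+1=1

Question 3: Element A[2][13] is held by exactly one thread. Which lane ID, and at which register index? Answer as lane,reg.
10,5

r=2⇒gr=2,Rb=0  c=13⇒Cb=1,th=2,odd=1
L=2*4+2=10  i=1*4+0*2+1=5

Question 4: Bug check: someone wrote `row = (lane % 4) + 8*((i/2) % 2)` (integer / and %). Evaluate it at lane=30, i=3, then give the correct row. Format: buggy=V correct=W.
`(lane % 4) + 8*((i/2) % 2)`[30,3]⇒10
L=30⇒gr=30>>2=7, th=30&3=2
[3]⇒row 7+8=15  col 2·2+1+0=5
row: 10 vs 15

buggy=10 correct=15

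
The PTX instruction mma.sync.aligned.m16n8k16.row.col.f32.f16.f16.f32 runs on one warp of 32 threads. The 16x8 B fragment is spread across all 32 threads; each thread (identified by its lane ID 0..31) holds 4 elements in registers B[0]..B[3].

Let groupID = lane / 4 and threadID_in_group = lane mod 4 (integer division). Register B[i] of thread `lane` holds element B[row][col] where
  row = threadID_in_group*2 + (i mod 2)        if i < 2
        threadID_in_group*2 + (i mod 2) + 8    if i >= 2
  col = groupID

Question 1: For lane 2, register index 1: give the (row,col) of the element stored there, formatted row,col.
5,0

lane 2: G=0 (2/4), T=2 (2%4)
i=1: r=2*2+1+0=5, c=G=0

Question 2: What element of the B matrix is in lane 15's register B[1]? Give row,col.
lane 15: G=3 (15/4), T=3 (15%4)
i=1: r=3*2+1+0=7, c=G=3

7,3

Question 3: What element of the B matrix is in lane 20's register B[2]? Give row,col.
L=20→G=20>>2=5, T=20&3=0
[2]→row 0·2+0+8=8  col G=5

8,5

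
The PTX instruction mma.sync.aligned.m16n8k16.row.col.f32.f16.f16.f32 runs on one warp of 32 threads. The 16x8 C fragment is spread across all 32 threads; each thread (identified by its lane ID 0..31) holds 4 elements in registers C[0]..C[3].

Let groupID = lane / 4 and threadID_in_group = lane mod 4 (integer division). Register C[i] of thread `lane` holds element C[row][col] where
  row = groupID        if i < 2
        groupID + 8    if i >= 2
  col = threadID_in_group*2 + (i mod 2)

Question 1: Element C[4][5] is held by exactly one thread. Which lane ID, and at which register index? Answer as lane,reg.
r=4→G=4,rhi=0  c=5→T=2,p=1
L=4*4+2=18  i=0*2+1=1

18,1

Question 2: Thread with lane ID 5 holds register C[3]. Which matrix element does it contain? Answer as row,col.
lane 5: g=1 (5/4), t=1 (5%4)
i=3: r=1+8=9, c=1*2+1=3

9,3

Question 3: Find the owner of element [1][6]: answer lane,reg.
r=1→G=1,rhi=0  c=6→T=3,p=0
L=1*4+3=7  i=0*2+0=0

7,0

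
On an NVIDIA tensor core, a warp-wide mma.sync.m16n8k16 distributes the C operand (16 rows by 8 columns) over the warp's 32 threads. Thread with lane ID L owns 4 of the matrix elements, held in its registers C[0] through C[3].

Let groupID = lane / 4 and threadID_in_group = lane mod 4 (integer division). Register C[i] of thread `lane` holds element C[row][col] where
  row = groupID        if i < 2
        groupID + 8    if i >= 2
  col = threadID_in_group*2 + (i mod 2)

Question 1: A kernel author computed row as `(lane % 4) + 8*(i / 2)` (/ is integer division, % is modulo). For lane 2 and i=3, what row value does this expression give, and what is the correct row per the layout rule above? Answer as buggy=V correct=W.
buggy=10 correct=8

`(lane % 4) + 8*(i / 2)`[2,3]->10
L=2->gid=2>>2=0, tid=2&3=2
[3]->row 0+8=8  col 2·2+1=5
row: 10 vs 8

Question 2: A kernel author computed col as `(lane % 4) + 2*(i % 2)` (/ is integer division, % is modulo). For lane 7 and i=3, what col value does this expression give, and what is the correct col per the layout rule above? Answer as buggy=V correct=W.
`(lane % 4) + 2*(i % 2)`[7,3]⇒5
lane 7: gr=1 (7/4), th=3 (7%4)
i=3: r=1+8=9, c=3*2+1=7
col: 5 vs 7

buggy=5 correct=7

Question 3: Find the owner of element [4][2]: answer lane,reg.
r:4=>grp=4,rB=0  c:2=>tig=1,lo=0
L=4*4+1=17  i=0*2+0=0

17,0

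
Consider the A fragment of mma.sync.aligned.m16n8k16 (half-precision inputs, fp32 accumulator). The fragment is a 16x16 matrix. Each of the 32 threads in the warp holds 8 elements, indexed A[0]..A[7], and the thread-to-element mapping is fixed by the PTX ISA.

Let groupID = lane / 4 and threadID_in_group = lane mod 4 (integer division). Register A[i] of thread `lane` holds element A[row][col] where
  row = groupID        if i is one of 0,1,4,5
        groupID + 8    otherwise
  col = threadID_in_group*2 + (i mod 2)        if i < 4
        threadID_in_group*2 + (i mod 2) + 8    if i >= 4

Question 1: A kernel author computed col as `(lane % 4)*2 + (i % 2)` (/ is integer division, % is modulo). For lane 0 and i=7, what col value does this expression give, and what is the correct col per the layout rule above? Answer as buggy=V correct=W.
buggy=1 correct=9

`(lane % 4)*2 + (i % 2)`[0,7]→1
0: G=0,T=0
[7] (0+8,0*2+1+8) = (8,9)
col: 1 vs 9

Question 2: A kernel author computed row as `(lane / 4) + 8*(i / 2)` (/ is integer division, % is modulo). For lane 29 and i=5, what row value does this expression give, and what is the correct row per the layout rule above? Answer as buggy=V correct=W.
`(lane / 4) + 8*(i / 2)`[29,5]→23
29: G=7,T=1
[5] (7+0,1*2+1+8) = (7,11)
row: 23 vs 7

buggy=23 correct=7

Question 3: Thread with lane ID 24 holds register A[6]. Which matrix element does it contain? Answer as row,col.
lane 24=>24/4=6, 24 mod 4=0
i=6  r:6+8=>14  c:2·0+0+8=>8

14,8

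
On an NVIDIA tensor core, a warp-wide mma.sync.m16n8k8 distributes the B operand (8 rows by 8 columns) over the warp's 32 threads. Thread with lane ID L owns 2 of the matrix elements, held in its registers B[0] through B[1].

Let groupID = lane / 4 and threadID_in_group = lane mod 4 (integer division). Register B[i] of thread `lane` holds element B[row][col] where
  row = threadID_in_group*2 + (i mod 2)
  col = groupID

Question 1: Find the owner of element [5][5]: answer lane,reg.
22,1

c=5→G=5  r=5→T=2,p=1
L=5*4+2=22  i=1=1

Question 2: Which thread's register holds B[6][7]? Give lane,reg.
c=7⇒gr=7  r=6⇒th=3,odd=0
L=7*4+3=31  i=0=0

31,0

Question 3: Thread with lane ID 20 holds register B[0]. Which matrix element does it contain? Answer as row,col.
20: grp=5,tig=0
[0] (0*2+0,5) = (0,5)

0,5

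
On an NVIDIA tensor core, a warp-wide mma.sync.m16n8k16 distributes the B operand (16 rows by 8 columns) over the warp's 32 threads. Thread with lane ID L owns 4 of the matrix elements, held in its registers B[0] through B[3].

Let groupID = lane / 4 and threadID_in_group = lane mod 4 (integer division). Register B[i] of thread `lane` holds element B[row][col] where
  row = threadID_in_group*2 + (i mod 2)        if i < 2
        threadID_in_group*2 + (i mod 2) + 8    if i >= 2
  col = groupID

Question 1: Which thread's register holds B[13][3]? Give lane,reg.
c: 3->gid=3  r: 13->r8=1,tid=2,i&1=1
L=3*4+2=14  i=1*2+1=3

14,3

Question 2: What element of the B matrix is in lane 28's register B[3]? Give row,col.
28: gr=7,th=0
[3] (0*2+1+8,7) = (9,7)

9,7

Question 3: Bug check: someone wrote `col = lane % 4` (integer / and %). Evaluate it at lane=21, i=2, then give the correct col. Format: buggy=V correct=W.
`lane % 4`[21,2]->1
21: g=5,t=1
[2] (1*2+0+8,5) = (10,5)
col: 1 vs 5

buggy=1 correct=5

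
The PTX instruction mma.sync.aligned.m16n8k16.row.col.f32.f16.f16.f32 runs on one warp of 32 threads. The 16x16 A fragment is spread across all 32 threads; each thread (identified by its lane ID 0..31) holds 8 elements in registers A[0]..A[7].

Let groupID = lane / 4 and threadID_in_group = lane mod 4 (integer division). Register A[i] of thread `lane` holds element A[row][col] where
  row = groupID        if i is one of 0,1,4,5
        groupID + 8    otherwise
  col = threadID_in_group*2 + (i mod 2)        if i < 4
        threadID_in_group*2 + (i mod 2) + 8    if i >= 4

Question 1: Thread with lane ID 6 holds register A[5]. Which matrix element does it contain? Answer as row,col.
1,13

lane 6=>6/4=1, 6 mod 4=2
i=5  r:1+0=>1  c:2·2+1+8=>13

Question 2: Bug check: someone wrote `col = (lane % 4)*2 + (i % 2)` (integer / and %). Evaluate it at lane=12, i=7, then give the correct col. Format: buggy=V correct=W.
buggy=1 correct=9

`(lane % 4)*2 + (i % 2)`[12,7]→1
12: G=3,T=0
[7] (3+8,0*2+1+8) = (11,9)
col: 1 vs 9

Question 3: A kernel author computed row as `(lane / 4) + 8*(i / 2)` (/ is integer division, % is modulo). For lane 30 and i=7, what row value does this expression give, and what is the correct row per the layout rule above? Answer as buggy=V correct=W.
`(lane / 4) + 8*(i / 2)`[30,7]->31
lane 30: gid=7 (30/4), tid=2 (30%4)
i=7: r=7+8=15, c=2*2+1+8=13
row: 31 vs 15

buggy=31 correct=15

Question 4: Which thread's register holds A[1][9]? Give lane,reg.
r:1=>grp=1,rB=0  c:9=>cB=1,tig=0,lo=1
L=1*4+0=4  i=1*4+0*2+1=5

4,5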